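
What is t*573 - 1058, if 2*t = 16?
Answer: 3526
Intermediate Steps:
t = 8 (t = (½)*16 = 8)
t*573 - 1058 = 8*573 - 1058 = 4584 - 1058 = 3526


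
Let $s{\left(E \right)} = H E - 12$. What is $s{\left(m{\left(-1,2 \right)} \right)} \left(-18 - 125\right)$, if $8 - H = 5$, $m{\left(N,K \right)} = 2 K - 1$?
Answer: $429$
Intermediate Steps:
$m{\left(N,K \right)} = -1 + 2 K$
$H = 3$ ($H = 8 - 5 = 3$)
$s{\left(E \right)} = -12 + 3 E$ ($s{\left(E \right)} = 3 E - 12 = -12 + 3 E$)
$s{\left(m{\left(-1,2 \right)} \right)} \left(-18 - 125\right) = \left(-12 + 3 \left(-1 + 2 \cdot 2\right)\right) \left(-18 - 125\right) = \left(-12 + 3 \left(-1 + 4\right)\right) \left(-143\right) = \left(-12 + 3 \cdot 3\right) \left(-143\right) = \left(-12 + 9\right) \left(-143\right) = \left(-3\right) \left(-143\right) = 429$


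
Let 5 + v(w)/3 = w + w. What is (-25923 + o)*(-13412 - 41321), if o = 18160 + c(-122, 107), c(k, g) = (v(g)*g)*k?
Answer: 448406725193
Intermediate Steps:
v(w) = -15 + 6*w (v(w) = -15 + 3*(w + w) = -15 + 3*(2*w) = -15 + 6*w)
c(k, g) = g*k*(-15 + 6*g) (c(k, g) = ((-15 + 6*g)*g)*k = (g*(-15 + 6*g))*k = g*k*(-15 + 6*g))
o = -8166698 (o = 18160 + 3*107*(-122)*(-5 + 2*107) = 18160 + 3*107*(-122)*(-5 + 214) = 18160 + 3*107*(-122)*209 = 18160 - 8184858 = -8166698)
(-25923 + o)*(-13412 - 41321) = (-25923 - 8166698)*(-13412 - 41321) = -8192621*(-54733) = 448406725193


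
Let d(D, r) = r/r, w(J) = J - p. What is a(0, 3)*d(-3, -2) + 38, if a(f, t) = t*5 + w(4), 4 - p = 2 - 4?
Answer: 51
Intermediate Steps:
p = 6 (p = 4 - (2 - 4) = 4 - 1*(-2) = 4 + 2 = 6)
w(J) = -6 + J (w(J) = J - 1*6 = J - 6 = -6 + J)
d(D, r) = 1
a(f, t) = -2 + 5*t (a(f, t) = t*5 + (-6 + 4) = 5*t - 2 = -2 + 5*t)
a(0, 3)*d(-3, -2) + 38 = (-2 + 5*3)*1 + 38 = (-2 + 15)*1 + 38 = 13*1 + 38 = 13 + 38 = 51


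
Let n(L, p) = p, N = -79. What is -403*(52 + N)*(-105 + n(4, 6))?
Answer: -1077219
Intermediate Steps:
-403*(52 + N)*(-105 + n(4, 6)) = -403*(52 - 79)*(-105 + 6) = -(-10881)*(-99) = -403*2673 = -1077219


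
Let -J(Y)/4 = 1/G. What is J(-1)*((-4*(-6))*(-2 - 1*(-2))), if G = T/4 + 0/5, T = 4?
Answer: 0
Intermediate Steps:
G = 1 (G = 4/4 + 0/5 = 4*(¼) + 0*(⅕) = 1 + 0 = 1)
J(Y) = -4 (J(Y) = -4/1 = -4*1 = -4)
J(-1)*((-4*(-6))*(-2 - 1*(-2))) = -4*(-4*(-6))*(-2 - 1*(-2)) = -96*(-2 + 2) = -96*0 = -4*0 = 0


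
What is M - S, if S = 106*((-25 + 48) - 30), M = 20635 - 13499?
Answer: 7878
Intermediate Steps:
M = 7136
S = -742 (S = 106*(23 - 30) = 106*(-7) = -742)
M - S = 7136 - 1*(-742) = 7136 + 742 = 7878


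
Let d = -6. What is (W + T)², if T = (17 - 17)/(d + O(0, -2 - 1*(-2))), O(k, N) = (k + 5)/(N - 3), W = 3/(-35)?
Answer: 9/1225 ≈ 0.0073469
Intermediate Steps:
W = -3/35 (W = 3*(-1/35) = -3/35 ≈ -0.085714)
O(k, N) = (5 + k)/(-3 + N)
T = 0 (T = (17 - 17)/(-6 + (5 + 0)/(-3 + (-2 - 1*(-2)))) = 0/(-6 + 5/(-3 + (-2 + 2))) = 0/(-6 + 5/(-3 + 0)) = 0/(-6 + 5/(-3)) = 0/(-6 - ⅓*5) = 0/(-6 - 5/3) = 0/(-23/3) = 0*(-3/23) = 0)
(W + T)² = (-3/35 + 0)² = (-3/35)² = 9/1225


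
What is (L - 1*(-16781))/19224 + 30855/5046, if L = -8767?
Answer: 52799597/8083692 ≈ 6.5316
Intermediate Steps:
(L - 1*(-16781))/19224 + 30855/5046 = (-8767 - 1*(-16781))/19224 + 30855/5046 = (-8767 + 16781)*(1/19224) + 30855*(1/5046) = 8014*(1/19224) + 10285/1682 = 4007/9612 + 10285/1682 = 52799597/8083692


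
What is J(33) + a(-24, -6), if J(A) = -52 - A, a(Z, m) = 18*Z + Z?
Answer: -541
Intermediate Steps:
a(Z, m) = 19*Z
J(33) + a(-24, -6) = (-52 - 1*33) + 19*(-24) = (-52 - 33) - 456 = -85 - 456 = -541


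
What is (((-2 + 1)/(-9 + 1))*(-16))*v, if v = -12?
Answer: 24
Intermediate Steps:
(((-2 + 1)/(-9 + 1))*(-16))*v = (((-2 + 1)/(-9 + 1))*(-16))*(-12) = (-1/(-8)*(-16))*(-12) = (-1*(-⅛)*(-16))*(-12) = ((⅛)*(-16))*(-12) = -2*(-12) = 24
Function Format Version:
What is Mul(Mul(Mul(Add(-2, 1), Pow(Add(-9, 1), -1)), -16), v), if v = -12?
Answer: 24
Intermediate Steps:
Mul(Mul(Mul(Add(-2, 1), Pow(Add(-9, 1), -1)), -16), v) = Mul(Mul(Mul(Add(-2, 1), Pow(Add(-9, 1), -1)), -16), -12) = Mul(Mul(Mul(-1, Pow(-8, -1)), -16), -12) = Mul(Mul(Mul(-1, Rational(-1, 8)), -16), -12) = Mul(Mul(Rational(1, 8), -16), -12) = Mul(-2, -12) = 24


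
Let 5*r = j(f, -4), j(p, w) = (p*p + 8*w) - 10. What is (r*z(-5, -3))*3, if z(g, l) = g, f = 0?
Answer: 126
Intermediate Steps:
j(p, w) = -10 + p² + 8*w (j(p, w) = (p² + 8*w) - 10 = -10 + p² + 8*w)
r = -42/5 (r = (-10 + 0² + 8*(-4))/5 = (-10 + 0 - 32)/5 = (⅕)*(-42) = -42/5 ≈ -8.4000)
(r*z(-5, -3))*3 = -42/5*(-5)*3 = 42*3 = 126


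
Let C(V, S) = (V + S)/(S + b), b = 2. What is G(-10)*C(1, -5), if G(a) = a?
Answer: -40/3 ≈ -13.333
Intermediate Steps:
C(V, S) = (S + V)/(2 + S) (C(V, S) = (V + S)/(S + 2) = (S + V)/(2 + S))
G(-10)*C(1, -5) = -10*(-5 + 1)/(2 - 5) = -10*(-4)/(-3) = -(-10)*(-4)/3 = -10*4/3 = -40/3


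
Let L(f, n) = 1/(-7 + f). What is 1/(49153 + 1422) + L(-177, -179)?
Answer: -50391/9305800 ≈ -0.0054150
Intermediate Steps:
1/(49153 + 1422) + L(-177, -179) = 1/(49153 + 1422) + 1/(-7 - 177) = 1/50575 + 1/(-184) = 1/50575 - 1/184 = -50391/9305800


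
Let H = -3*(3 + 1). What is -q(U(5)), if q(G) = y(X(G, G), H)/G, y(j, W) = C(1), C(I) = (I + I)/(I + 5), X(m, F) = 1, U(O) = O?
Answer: -1/15 ≈ -0.066667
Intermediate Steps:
H = -12 (H = -3*4 = -12)
C(I) = 2*I/(5 + I) (C(I) = (2*I)/(5 + I) = 2*I/(5 + I))
y(j, W) = 1/3 (y(j, W) = 2*1/(5 + 1) = 2*1/6 = 2*1*(1/6) = 1/3)
q(G) = 1/(3*G)
-q(U(5)) = -1/(3*5) = -1*1/15 = -1/15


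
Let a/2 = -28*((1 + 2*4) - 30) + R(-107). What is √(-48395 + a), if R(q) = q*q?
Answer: 11*I*√201 ≈ 155.95*I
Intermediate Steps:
R(q) = q²
a = 24074 (a = 2*(-28*((1 + 2*4) - 30) + (-107)²) = 2*(-28*((1 + 8) - 30) + 11449) = 2*(-28*(9 - 30) + 11449) = 2*(-28*(-21) + 11449) = 2*(588 + 11449) = 2*12037 = 24074)
√(-48395 + a) = √(-48395 + 24074) = √(-24321) = 11*I*√201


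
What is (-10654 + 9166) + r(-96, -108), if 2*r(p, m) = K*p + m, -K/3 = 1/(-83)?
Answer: -128130/83 ≈ -1543.7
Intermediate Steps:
K = 3/83 (K = -3/(-83) = -3*(-1/83) = 3/83 ≈ 0.036145)
r(p, m) = m/2 + 3*p/166 (r(p, m) = (3*p/83 + m)/2 = (m + 3*p/83)/2 = m/2 + 3*p/166)
(-10654 + 9166) + r(-96, -108) = (-10654 + 9166) + ((1/2)*(-108) + (3/166)*(-96)) = -1488 + (-54 - 144/83) = -1488 - 4626/83 = -128130/83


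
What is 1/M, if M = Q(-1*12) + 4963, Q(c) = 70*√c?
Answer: 709/3527167 - 20*I*√3/3527167 ≈ 0.00020101 - 9.8212e-6*I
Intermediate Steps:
M = 4963 + 140*I*√3 (M = 70*√(-1*12) + 4963 = 70*√(-12) + 4963 = 70*(2*I*√3) + 4963 = 140*I*√3 + 4963 = 4963 + 140*I*√3 ≈ 4963.0 + 242.49*I)
1/M = 1/(4963 + 140*I*√3)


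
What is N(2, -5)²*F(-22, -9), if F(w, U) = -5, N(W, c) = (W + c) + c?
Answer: -320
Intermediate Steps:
N(W, c) = W + 2*c
N(2, -5)²*F(-22, -9) = (2 + 2*(-5))²*(-5) = (2 - 10)²*(-5) = (-8)²*(-5) = 64*(-5) = -320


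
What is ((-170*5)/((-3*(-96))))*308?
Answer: -32725/36 ≈ -909.03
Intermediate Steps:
((-170*5)/((-3*(-96))))*308 = -850/288*308 = -850*1/288*308 = -425/144*308 = -32725/36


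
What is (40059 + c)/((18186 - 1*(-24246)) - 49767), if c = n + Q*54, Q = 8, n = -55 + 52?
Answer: -13496/2445 ≈ -5.5198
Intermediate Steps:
n = -3
c = 429 (c = -3 + 8*54 = -3 + 432 = 429)
(40059 + c)/((18186 - 1*(-24246)) - 49767) = (40059 + 429)/((18186 - 1*(-24246)) - 49767) = 40488/((18186 + 24246) - 49767) = 40488/(42432 - 49767) = 40488/(-7335) = 40488*(-1/7335) = -13496/2445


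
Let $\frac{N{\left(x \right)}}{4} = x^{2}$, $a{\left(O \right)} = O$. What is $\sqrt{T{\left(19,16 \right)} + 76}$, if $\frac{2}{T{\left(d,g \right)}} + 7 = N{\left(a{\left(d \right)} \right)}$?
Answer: $\frac{\sqrt{156940518}}{1437} \approx 8.7179$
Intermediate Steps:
$N{\left(x \right)} = 4 x^{2}$
$T{\left(d,g \right)} = \frac{2}{-7 + 4 d^{2}}$
$\sqrt{T{\left(19,16 \right)} + 76} = \sqrt{\frac{2}{-7 + 4 \cdot 19^{2}} + 76} = \sqrt{\frac{2}{-7 + 4 \cdot 361} + 76} = \sqrt{\frac{2}{-7 + 1444} + 76} = \sqrt{\frac{2}{1437} + 76} = \sqrt{\frac{109214}{1437}} = \frac{\sqrt{156940518}}{1437}$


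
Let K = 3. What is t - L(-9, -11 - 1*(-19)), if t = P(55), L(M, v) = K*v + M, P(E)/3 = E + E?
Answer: 315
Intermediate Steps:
P(E) = 6*E (P(E) = 3*(E + E) = 3*(2*E) = 6*E)
L(M, v) = M + 3*v (L(M, v) = 3*v + M = M + 3*v)
t = 330 (t = 6*55 = 330)
t - L(-9, -11 - 1*(-19)) = 330 - (-9 + 3*(-11 - 1*(-19))) = 330 - (-9 + 3*(-11 + 19)) = 330 - (-9 + 3*8) = 330 - (-9 + 24) = 330 - 1*15 = 330 - 15 = 315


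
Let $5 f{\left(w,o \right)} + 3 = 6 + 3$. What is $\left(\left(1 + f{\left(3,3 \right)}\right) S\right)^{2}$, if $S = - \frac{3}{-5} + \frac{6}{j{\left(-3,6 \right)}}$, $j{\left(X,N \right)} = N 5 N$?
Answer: $\frac{43681}{22500} \approx 1.9414$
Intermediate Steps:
$j{\left(X,N \right)} = 5 N^{2}$ ($j{\left(X,N \right)} = 5 N N = 5 N^{2}$)
$f{\left(w,o \right)} = \frac{6}{5}$ ($f{\left(w,o \right)} = - \frac{3}{5} + \frac{6 + 3}{5} = - \frac{3}{5} + \frac{1}{5} \cdot 9 = - \frac{3}{5} + \frac{9}{5} = \frac{6}{5}$)
$S = \frac{19}{30}$ ($S = - \frac{3}{-5} + \frac{6}{5 \cdot 6^{2}} = \left(-3\right) \left(- \frac{1}{5}\right) + \frac{6}{5 \cdot 36} = \frac{3}{5} + \frac{6}{180} = \frac{3}{5} + 6 \cdot \frac{1}{180} = \frac{3}{5} + \frac{1}{30} = \frac{19}{30} \approx 0.63333$)
$\left(\left(1 + f{\left(3,3 \right)}\right) S\right)^{2} = \left(\left(1 + \frac{6}{5}\right) \frac{19}{30}\right)^{2} = \left(\frac{11}{5} \cdot \frac{19}{30}\right)^{2} = \left(\frac{209}{150}\right)^{2} = \frac{43681}{22500}$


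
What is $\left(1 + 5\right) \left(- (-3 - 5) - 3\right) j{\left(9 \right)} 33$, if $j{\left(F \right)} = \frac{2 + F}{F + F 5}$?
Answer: $\frac{605}{3} \approx 201.67$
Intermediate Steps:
$j{\left(F \right)} = \frac{2 + F}{6 F}$ ($j{\left(F \right)} = \frac{2 + F}{F + 5 F} = \frac{2 + F}{6 F}$)
$\left(1 + 5\right) \left(- (-3 - 5) - 3\right) j{\left(9 \right)} 33 = \left(1 + 5\right) \left(- (-3 - 5) - 3\right) \frac{2 + 9}{6 \cdot 9} \cdot 33 = 6 \left(\left(-1\right) \left(-8\right) - 3\right) \frac{1}{6} \cdot \frac{1}{9} \cdot 11 \cdot 33 = 6 \left(8 - 3\right) \frac{11}{54} \cdot 33 = 6 \cdot 5 \cdot \frac{11}{54} \cdot 33 = 30 \cdot \frac{11}{54} \cdot 33 = \frac{55}{9} \cdot 33 = \frac{605}{3}$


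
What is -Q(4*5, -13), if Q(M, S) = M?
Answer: -20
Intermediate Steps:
-Q(4*5, -13) = -4*5 = -1*20 = -20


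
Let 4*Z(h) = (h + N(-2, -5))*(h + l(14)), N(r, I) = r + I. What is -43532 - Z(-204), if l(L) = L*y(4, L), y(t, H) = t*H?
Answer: -12937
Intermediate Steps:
y(t, H) = H*t
N(r, I) = I + r
l(L) = 4*L**2 (l(L) = L*(L*4) = L*(4*L) = 4*L**2)
Z(h) = (-7 + h)*(784 + h)/4 (Z(h) = ((h + (-5 - 2))*(h + 4*14**2))/4 = ((h - 7)*(h + 4*196))/4 = ((-7 + h)*(h + 784))/4 = ((-7 + h)*(784 + h))/4 = (-7 + h)*(784 + h)/4)
-43532 - Z(-204) = -43532 - (-1372 + (1/4)*(-204)**2 + (777/4)*(-204)) = -43532 - (-1372 + (1/4)*41616 - 39627) = -43532 - (-1372 + 10404 - 39627) = -43532 - 1*(-30595) = -43532 + 30595 = -12937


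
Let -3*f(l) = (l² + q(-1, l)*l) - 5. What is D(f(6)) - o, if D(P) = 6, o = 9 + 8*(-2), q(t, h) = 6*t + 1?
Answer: 13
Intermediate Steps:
q(t, h) = 1 + 6*t
f(l) = 5/3 - l²/3 + 5*l/3 (f(l) = -((l² + (1 + 6*(-1))*l) - 5)/3 = -((l² + (1 - 6)*l) - 5)/3 = -((l² - 5*l) - 5)/3 = -(-5 + l² - 5*l)/3 = 5/3 - l²/3 + 5*l/3)
o = -7 (o = 9 - 16 = -7)
D(f(6)) - o = 6 - 1*(-7) = 6 + 7 = 13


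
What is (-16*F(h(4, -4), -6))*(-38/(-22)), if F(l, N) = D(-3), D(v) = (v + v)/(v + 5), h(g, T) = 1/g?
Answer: 912/11 ≈ 82.909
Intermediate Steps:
D(v) = 2*v/(5 + v) (D(v) = (2*v)/(5 + v) = 2*v/(5 + v))
F(l, N) = -3 (F(l, N) = 2*(-3)/(5 - 3) = 2*(-3)/2 = 2*(-3)*(½) = -3)
(-16*F(h(4, -4), -6))*(-38/(-22)) = (-16*(-3))*(-38/(-22)) = 48*(-38*(-1/22)) = 48*(19/11) = 912/11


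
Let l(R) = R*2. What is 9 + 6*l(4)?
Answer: 57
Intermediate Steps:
l(R) = 2*R
9 + 6*l(4) = 9 + 6*(2*4) = 9 + 6*8 = 9 + 48 = 57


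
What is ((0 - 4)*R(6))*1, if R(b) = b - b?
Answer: 0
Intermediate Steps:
R(b) = 0
((0 - 4)*R(6))*1 = ((0 - 4)*0)*1 = -4*0*1 = 0*1 = 0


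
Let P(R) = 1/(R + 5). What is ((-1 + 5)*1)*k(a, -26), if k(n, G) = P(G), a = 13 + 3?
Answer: -4/21 ≈ -0.19048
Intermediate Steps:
P(R) = 1/(5 + R)
a = 16
k(n, G) = 1/(5 + G)
((-1 + 5)*1)*k(a, -26) = ((-1 + 5)*1)/(5 - 26) = (4*1)/(-21) = 4*(-1/21) = -4/21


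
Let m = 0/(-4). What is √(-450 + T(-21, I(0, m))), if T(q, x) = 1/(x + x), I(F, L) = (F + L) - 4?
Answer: I*√7202/4 ≈ 21.216*I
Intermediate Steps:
m = 0 (m = 0*(-¼) = 0)
I(F, L) = -4 + F + L
T(q, x) = 1/(2*x)
√(-450 + T(-21, I(0, m))) = √(-450 + 1/(2*(-4 + 0 + 0))) = √(-450 + (½)/(-4)) = √(-450 + (½)*(-¼)) = √(-450 - ⅛) = √(-3601/8) = I*√7202/4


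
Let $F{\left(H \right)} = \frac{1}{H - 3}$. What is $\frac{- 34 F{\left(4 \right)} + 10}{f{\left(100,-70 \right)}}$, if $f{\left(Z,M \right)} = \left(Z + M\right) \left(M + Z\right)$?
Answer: $- \frac{2}{75} \approx -0.026667$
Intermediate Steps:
$f{\left(Z,M \right)} = \left(M + Z\right)^{2}$ ($f{\left(Z,M \right)} = \left(M + Z\right) \left(M + Z\right) = \left(M + Z\right)^{2}$)
$F{\left(H \right)} = \frac{1}{-3 + H}$
$\frac{- 34 F{\left(4 \right)} + 10}{f{\left(100,-70 \right)}} = \frac{- \frac{34}{-3 + 4} + 10}{\left(-70 + 100\right)^{2}} = \frac{- \frac{34}{1} + 10}{30^{2}} = \frac{\left(-34\right) 1 + 10}{900} = \left(-34 + 10\right) \frac{1}{900} = \left(-24\right) \frac{1}{900} = - \frac{2}{75}$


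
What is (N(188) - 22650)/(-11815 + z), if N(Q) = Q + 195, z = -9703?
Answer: 3181/3074 ≈ 1.0348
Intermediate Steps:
N(Q) = 195 + Q
(N(188) - 22650)/(-11815 + z) = ((195 + 188) - 22650)/(-11815 - 9703) = (383 - 22650)/(-21518) = -22267*(-1/21518) = 3181/3074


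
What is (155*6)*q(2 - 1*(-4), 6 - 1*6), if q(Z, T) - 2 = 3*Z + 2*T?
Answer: 18600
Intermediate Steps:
q(Z, T) = 2 + 2*T + 3*Z (q(Z, T) = 2 + (3*Z + 2*T) = 2 + (2*T + 3*Z) = 2 + 2*T + 3*Z)
(155*6)*q(2 - 1*(-4), 6 - 1*6) = (155*6)*(2 + 2*(6 - 1*6) + 3*(2 - 1*(-4))) = 930*(2 + 2*(6 - 6) + 3*(2 + 4)) = 930*(2 + 2*0 + 3*6) = 930*(2 + 0 + 18) = 930*20 = 18600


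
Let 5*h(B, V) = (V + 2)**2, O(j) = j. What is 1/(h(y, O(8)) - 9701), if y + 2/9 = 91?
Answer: -1/9681 ≈ -0.00010330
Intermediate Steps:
y = 817/9 (y = -2/9 + 91 = 817/9 ≈ 90.778)
h(B, V) = (2 + V)**2/5 (h(B, V) = (V + 2)**2/5 = (2 + V)**2/5)
1/(h(y, O(8)) - 9701) = 1/((2 + 8)**2/5 - 9701) = 1/((1/5)*10**2 - 9701) = 1/((1/5)*100 - 9701) = 1/(20 - 9701) = 1/(-9681) = -1/9681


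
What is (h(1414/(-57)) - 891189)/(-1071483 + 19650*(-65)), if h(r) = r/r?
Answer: 891188/2348733 ≈ 0.37943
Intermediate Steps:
h(r) = 1
(h(1414/(-57)) - 891189)/(-1071483 + 19650*(-65)) = (1 - 891189)/(-1071483 + 19650*(-65)) = -891188/(-1071483 - 1277250) = -891188/(-2348733) = -891188*(-1/2348733) = 891188/2348733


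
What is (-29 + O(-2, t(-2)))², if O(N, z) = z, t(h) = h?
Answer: 961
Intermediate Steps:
(-29 + O(-2, t(-2)))² = (-29 - 2)² = (-31)² = 961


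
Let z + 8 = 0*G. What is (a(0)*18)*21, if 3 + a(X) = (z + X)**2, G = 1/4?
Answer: 23058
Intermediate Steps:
G = 1/4 ≈ 0.25000
z = -8 (z = -8 + 0*(1/4) = -8 + 0 = -8)
a(X) = -3 + (-8 + X)**2
(a(0)*18)*21 = ((-3 + (-8 + 0)**2)*18)*21 = ((-3 + (-8)**2)*18)*21 = ((-3 + 64)*18)*21 = (61*18)*21 = 1098*21 = 23058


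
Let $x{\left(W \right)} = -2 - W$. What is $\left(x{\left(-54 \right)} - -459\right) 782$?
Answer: $399602$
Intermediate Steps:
$\left(x{\left(-54 \right)} - -459\right) 782 = \left(\left(-2 - -54\right) - -459\right) 782 = \left(\left(-2 + 54\right) + 459\right) 782 = \left(52 + 459\right) 782 = 511 \cdot 782 = 399602$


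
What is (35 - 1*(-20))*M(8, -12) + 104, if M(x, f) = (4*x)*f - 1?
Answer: -21071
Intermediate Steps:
M(x, f) = -1 + 4*f*x (M(x, f) = 4*f*x - 1 = -1 + 4*f*x)
(35 - 1*(-20))*M(8, -12) + 104 = (35 - 1*(-20))*(-1 + 4*(-12)*8) + 104 = (35 + 20)*(-1 - 384) + 104 = 55*(-385) + 104 = -21175 + 104 = -21071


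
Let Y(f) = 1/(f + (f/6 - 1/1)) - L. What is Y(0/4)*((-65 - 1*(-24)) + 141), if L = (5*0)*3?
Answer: -100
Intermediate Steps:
L = 0 (L = 0*3 = 0)
Y(f) = 1/(-1 + 7*f/6) (Y(f) = 1/(f + (f/6 - 1/1)) - 1*0 = 1/(f + (f*(⅙) - 1*1)) + 0 = 1/(f + (f/6 - 1)) + 0 = 1/(f + (-1 + f/6)) + 0 = 1/(-1 + 7*f/6) + 0 = 1/(-1 + 7*f/6))
Y(0/4)*((-65 - 1*(-24)) + 141) = (6/(-6 + 7*(0/4)))*((-65 - 1*(-24)) + 141) = (6/(-6 + 7*(0*(¼))))*((-65 + 24) + 141) = (6/(-6 + 7*0))*(-41 + 141) = (6/(-6 + 0))*100 = (6/(-6))*100 = (6*(-⅙))*100 = -1*100 = -100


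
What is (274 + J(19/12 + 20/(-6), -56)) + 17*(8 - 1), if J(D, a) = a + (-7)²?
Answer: 386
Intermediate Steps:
J(D, a) = 49 + a (J(D, a) = a + 49 = 49 + a)
(274 + J(19/12 + 20/(-6), -56)) + 17*(8 - 1) = (274 + (49 - 56)) + 17*(8 - 1) = (274 - 7) + 17*7 = 267 + 119 = 386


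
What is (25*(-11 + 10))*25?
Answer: -625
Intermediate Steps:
(25*(-11 + 10))*25 = (25*(-1))*25 = -25*25 = -625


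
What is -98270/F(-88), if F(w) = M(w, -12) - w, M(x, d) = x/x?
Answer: -98270/89 ≈ -1104.2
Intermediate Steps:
M(x, d) = 1
F(w) = 1 - w
-98270/F(-88) = -98270/(1 - 1*(-88)) = -98270/(1 + 88) = -98270/89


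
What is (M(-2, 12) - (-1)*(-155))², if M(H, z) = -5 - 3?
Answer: 26569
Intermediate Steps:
M(H, z) = -8
(M(-2, 12) - (-1)*(-155))² = (-8 - (-1)*(-155))² = (-8 - 1*155)² = (-8 - 155)² = (-163)² = 26569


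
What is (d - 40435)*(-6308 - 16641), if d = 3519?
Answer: 847185284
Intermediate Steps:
(d - 40435)*(-6308 - 16641) = (3519 - 40435)*(-6308 - 16641) = -36916*(-22949) = 847185284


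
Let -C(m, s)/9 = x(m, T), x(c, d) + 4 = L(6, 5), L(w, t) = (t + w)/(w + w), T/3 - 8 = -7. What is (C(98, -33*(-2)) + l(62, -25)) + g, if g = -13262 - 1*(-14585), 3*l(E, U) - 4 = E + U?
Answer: 16373/12 ≈ 1364.4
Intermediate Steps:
l(E, U) = 4/3 + E/3 + U/3 (l(E, U) = 4/3 + (E + U)/3 = 4/3 + (E/3 + U/3) = 4/3 + E/3 + U/3)
T = 3 (T = 24 + 3*(-7) = 24 - 21 = 3)
L(w, t) = (t + w)/(2*w) (L(w, t) = (t + w)/((2*w)) = (t + w)*(1/(2*w)) = (t + w)/(2*w))
x(c, d) = -37/12 (x(c, d) = -4 + (1/2)*(5 + 6)/6 = -4 + (1/2)*(1/6)*11 = -4 + 11/12 = -37/12)
g = 1323 (g = -13262 + 14585 = 1323)
C(m, s) = 111/4 (C(m, s) = -9*(-37/12) = 111/4)
(C(98, -33*(-2)) + l(62, -25)) + g = (111/4 + (4/3 + (1/3)*62 + (1/3)*(-25))) + 1323 = (111/4 + (4/3 + 62/3 - 25/3)) + 1323 = (111/4 + 41/3) + 1323 = 497/12 + 1323 = 16373/12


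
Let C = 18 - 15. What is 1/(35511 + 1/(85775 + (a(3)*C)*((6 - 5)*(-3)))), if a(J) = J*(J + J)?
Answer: 85613/3040203244 ≈ 2.8160e-5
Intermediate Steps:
C = 3
a(J) = 2*J**2 (a(J) = J*(2*J) = 2*J**2)
1/(35511 + 1/(85775 + (a(3)*C)*((6 - 5)*(-3)))) = 1/(35511 + 1/(85775 + ((2*3**2)*3)*((6 - 5)*(-3)))) = 1/(35511 + 1/(85775 + ((2*9)*3)*(1*(-3)))) = 1/(35511 + 1/(85775 + (18*3)*(-3))) = 1/(35511 + 1/(85775 + 54*(-3))) = 1/(35511 + 1/(85775 - 162)) = 1/(35511 + 1/85613) = 1/(3040203244/85613) = 85613/3040203244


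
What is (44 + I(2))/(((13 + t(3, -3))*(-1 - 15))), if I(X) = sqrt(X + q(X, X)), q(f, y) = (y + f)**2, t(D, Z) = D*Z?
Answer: -11/16 - 3*sqrt(2)/64 ≈ -0.75379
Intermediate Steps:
q(f, y) = (f + y)**2
I(X) = sqrt(X + 4*X**2) (I(X) = sqrt(X + (X + X)**2) = sqrt(X + (2*X)**2) = sqrt(X + 4*X**2))
(44 + I(2))/(((13 + t(3, -3))*(-1 - 15))) = (44 + sqrt(2*(1 + 4*2)))/(((13 + 3*(-3))*(-1 - 15))) = (44 + sqrt(2*(1 + 8)))/(((13 - 9)*(-16))) = (44 + sqrt(2*9))/((4*(-16))) = (44 + sqrt(18))/(-64) = -(44 + 3*sqrt(2))/64 = -11/16 - 3*sqrt(2)/64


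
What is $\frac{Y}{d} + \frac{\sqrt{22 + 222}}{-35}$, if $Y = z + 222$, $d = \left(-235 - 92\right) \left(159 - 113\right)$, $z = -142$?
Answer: $- \frac{40}{7521} - \frac{2 \sqrt{61}}{35} \approx -0.45162$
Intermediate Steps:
$d = -15042$ ($d = \left(-327\right) 46 = -15042$)
$Y = 80$ ($Y = -142 + 222 = 80$)
$\frac{Y}{d} + \frac{\sqrt{22 + 222}}{-35} = \frac{80}{-15042} + \frac{\sqrt{22 + 222}}{-35} = 80 \left(- \frac{1}{15042}\right) + \sqrt{244} \left(- \frac{1}{35}\right) = - \frac{40}{7521} + 2 \sqrt{61} \left(- \frac{1}{35}\right) = - \frac{40}{7521} - \frac{2 \sqrt{61}}{35}$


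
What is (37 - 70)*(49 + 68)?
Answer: -3861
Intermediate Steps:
(37 - 70)*(49 + 68) = -33*117 = -3861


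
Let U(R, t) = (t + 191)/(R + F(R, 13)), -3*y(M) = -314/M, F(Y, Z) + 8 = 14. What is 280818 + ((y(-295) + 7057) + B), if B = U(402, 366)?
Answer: 11549585537/40120 ≈ 2.8788e+5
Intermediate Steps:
F(Y, Z) = 6 (F(Y, Z) = -8 + 14 = 6)
y(M) = 314/(3*M) (y(M) = -(-314)/(3*M) = 314/(3*M))
U(R, t) = (191 + t)/(6 + R) (U(R, t) = (t + 191)/(R + 6) = (191 + t)/(6 + R))
B = 557/408 (B = (191 + 366)/(6 + 402) = 557/408 ≈ 1.3652)
280818 + ((y(-295) + 7057) + B) = 280818 + (((314/3)/(-295) + 7057) + 557/408) = 280818 + (((314/3)*(-1/295) + 7057) + 557/408) = 280818 + ((-314/885 + 7057) + 557/408) = 280818 + (6245131/885 + 557/408) = 280818 + 283167377/40120 = 11549585537/40120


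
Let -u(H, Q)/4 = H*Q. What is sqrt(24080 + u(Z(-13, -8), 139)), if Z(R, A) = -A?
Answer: 4*sqrt(1227) ≈ 140.11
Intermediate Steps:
u(H, Q) = -4*H*Q
sqrt(24080 + u(Z(-13, -8), 139)) = sqrt(24080 - 4*(-1*(-8))*139) = sqrt(24080 - 4*8*139) = sqrt(24080 - 4448) = sqrt(19632) = 4*sqrt(1227)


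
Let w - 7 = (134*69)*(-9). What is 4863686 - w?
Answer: 4946893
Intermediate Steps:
w = -83207 (w = 7 + (134*69)*(-9) = 7 + 9246*(-9) = 7 - 83214 = -83207)
4863686 - w = 4863686 - 1*(-83207) = 4863686 + 83207 = 4946893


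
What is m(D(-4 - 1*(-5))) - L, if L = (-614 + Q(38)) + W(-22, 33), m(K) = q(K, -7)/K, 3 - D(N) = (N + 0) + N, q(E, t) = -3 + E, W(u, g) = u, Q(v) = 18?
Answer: 616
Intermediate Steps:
D(N) = 3 - 2*N (D(N) = 3 - ((N + 0) + N) = 3 - (N + N) = 3 - 2*N)
m(K) = (-3 + K)/K
L = -618 (L = (-614 + 18) - 22 = -596 - 22 = -618)
m(D(-4 - 1*(-5))) - L = (-3 + (3 - 2*(-4 - 1*(-5))))/(3 - 2*(-4 - 1*(-5))) - 1*(-618) = (-3 + (3 - 2*(-4 + 5)))/(3 - 2*(-4 + 5)) + 618 = (-3 + (3 - 2*1))/(3 - 2*1) + 618 = (-3 + (3 - 2))/(3 - 2) + 618 = (-3 + 1)/1 + 618 = 1*(-2) + 618 = -2 + 618 = 616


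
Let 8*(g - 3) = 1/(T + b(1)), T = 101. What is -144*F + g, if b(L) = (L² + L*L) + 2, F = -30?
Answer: 3631321/840 ≈ 4323.0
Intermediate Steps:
b(L) = 2 + 2*L² (b(L) = (L² + L²) + 2 = 2*L² + 2 = 2 + 2*L²)
g = 2521/840 (g = 3 + 1/(8*(101 + (2 + 2*1²))) = 3 + 1/(8*(101 + (2 + 2*1))) = 3 + 1/(8*(101 + (2 + 2))) = 3 + 1/(8*(101 + 4)) = 3 + (⅛)/105 = 3 + (⅛)*(1/105) = 3 + 1/840 = 2521/840 ≈ 3.0012)
-144*F + g = -144*(-30) + 2521/840 = 4320 + 2521/840 = 3631321/840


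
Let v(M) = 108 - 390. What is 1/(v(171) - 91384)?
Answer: -1/91666 ≈ -1.0909e-5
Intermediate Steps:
v(M) = -282
1/(v(171) - 91384) = 1/(-282 - 91384) = 1/(-91666) = -1/91666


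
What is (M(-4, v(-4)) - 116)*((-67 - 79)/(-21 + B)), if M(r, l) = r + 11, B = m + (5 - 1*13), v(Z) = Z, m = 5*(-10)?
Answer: -15914/79 ≈ -201.44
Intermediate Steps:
m = -50
B = -58 (B = -50 + (5 - 1*13) = -50 + (5 - 13) = -50 - 8 = -58)
M(r, l) = 11 + r
(M(-4, v(-4)) - 116)*((-67 - 79)/(-21 + B)) = ((11 - 4) - 116)*((-67 - 79)/(-21 - 58)) = (7 - 116)*(-146/(-79)) = -(-15914)*(-1)/79 = -109*146/79 = -15914/79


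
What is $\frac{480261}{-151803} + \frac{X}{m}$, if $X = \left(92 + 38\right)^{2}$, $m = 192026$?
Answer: $- \frac{14942854681}{4858353813} \approx -3.0757$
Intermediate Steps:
$X = 16900$ ($X = 130^{2} = 16900$)
$\frac{480261}{-151803} + \frac{X}{m} = \frac{480261}{-151803} + \frac{16900}{192026} = 480261 \left(- \frac{1}{151803}\right) + 16900 \cdot \frac{1}{192026} = - \frac{160087}{50601} + \frac{8450}{96013} = - \frac{14942854681}{4858353813}$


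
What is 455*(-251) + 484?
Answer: -113721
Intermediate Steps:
455*(-251) + 484 = -114205 + 484 = -113721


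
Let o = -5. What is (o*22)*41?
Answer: -4510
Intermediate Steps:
(o*22)*41 = -5*22*41 = -110*41 = -4510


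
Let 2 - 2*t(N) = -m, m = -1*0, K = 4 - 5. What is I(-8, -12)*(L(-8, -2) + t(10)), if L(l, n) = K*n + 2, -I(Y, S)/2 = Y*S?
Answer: -960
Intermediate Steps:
K = -1
I(Y, S) = -2*S*Y (I(Y, S) = -2*Y*S = -2*S*Y)
L(l, n) = 2 - n (L(l, n) = -n + 2 = 2 - n)
m = 0
t(N) = 1 (t(N) = 1 - (-1)*0/2 = 1 - 1/2*0 = 1 + 0 = 1)
I(-8, -12)*(L(-8, -2) + t(10)) = (-2*(-12)*(-8))*((2 - 1*(-2)) + 1) = -192*((2 + 2) + 1) = -192*(4 + 1) = -192*5 = -960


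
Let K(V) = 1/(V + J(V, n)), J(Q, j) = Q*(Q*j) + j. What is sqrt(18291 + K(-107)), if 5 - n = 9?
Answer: 2*sqrt(9636854089238)/45907 ≈ 135.24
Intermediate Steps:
n = -4 (n = 5 - 1*9 = 5 - 9 = -4)
J(Q, j) = j + j*Q**2 (J(Q, j) = j*Q**2 + j = j + j*Q**2)
K(V) = 1/(-4 + V - 4*V**2) (K(V) = 1/(V - 4*(1 + V**2)) = 1/(V + (-4 - 4*V**2)) = 1/(-4 + V - 4*V**2))
sqrt(18291 + K(-107)) = sqrt(18291 + 1/(-4 - 107 - 4*(-107)**2)) = sqrt(18291 + 1/(-4 - 107 - 4*11449)) = sqrt(18291 + 1/(-4 - 107 - 45796)) = sqrt(18291 + 1/(-45907)) = sqrt(18291 - 1/45907) = sqrt(839684936/45907) = 2*sqrt(9636854089238)/45907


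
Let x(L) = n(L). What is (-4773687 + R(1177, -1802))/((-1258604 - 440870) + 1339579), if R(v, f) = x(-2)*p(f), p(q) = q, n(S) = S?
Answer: 4770083/359895 ≈ 13.254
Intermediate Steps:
x(L) = L
R(v, f) = -2*f
(-4773687 + R(1177, -1802))/((-1258604 - 440870) + 1339579) = (-4773687 - 2*(-1802))/((-1258604 - 440870) + 1339579) = (-4773687 + 3604)/(-1699474 + 1339579) = -4770083/(-359895) = -4770083*(-1/359895) = 4770083/359895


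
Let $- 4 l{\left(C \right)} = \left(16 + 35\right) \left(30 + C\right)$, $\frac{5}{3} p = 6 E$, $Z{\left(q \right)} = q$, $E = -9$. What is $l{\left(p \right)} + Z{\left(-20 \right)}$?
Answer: $\frac{53}{5} \approx 10.6$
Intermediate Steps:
$p = - \frac{162}{5}$ ($p = \frac{3 \cdot 6 \left(-9\right)}{5} = \frac{3}{5} \left(-54\right) = - \frac{162}{5} \approx -32.4$)
$l{\left(C \right)} = - \frac{765}{2} - \frac{51 C}{4}$ ($l{\left(C \right)} = - \frac{\left(16 + 35\right) \left(30 + C\right)}{4} = - \frac{51 \left(30 + C\right)}{4} = - \frac{1530 + 51 C}{4} = - \frac{765}{2} - \frac{51 C}{4}$)
$l{\left(p \right)} + Z{\left(-20 \right)} = \left(- \frac{765}{2} - - \frac{4131}{10}\right) - 20 = \left(- \frac{765}{2} + \frac{4131}{10}\right) - 20 = \frac{153}{5} - 20 = \frac{53}{5}$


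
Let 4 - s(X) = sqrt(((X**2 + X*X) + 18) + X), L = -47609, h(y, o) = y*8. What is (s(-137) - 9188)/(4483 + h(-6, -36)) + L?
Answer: -211155099/4435 - sqrt(37419)/4435 ≈ -47611.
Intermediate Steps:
h(y, o) = 8*y
s(X) = 4 - sqrt(18 + X + 2*X**2) (s(X) = 4 - sqrt(((X**2 + X*X) + 18) + X) = 4 - sqrt(((X**2 + X**2) + 18) + X) = 4 - sqrt((2*X**2 + 18) + X) = 4 - sqrt((18 + 2*X**2) + X) = 4 - sqrt(18 + X + 2*X**2))
(s(-137) - 9188)/(4483 + h(-6, -36)) + L = ((4 - sqrt(18 - 137 + 2*(-137)**2)) - 9188)/(4483 + 8*(-6)) - 47609 = ((4 - sqrt(18 - 137 + 2*18769)) - 9188)/(4483 - 48) - 47609 = ((4 - sqrt(18 - 137 + 37538)) - 9188)/4435 - 47609 = ((4 - sqrt(37419)) - 9188)*(1/4435) - 47609 = (-9184 - sqrt(37419))*(1/4435) - 47609 = (-9184/4435 - sqrt(37419)/4435) - 47609 = -211155099/4435 - sqrt(37419)/4435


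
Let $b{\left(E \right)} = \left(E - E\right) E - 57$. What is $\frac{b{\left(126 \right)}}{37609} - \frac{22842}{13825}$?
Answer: $- \frac{859852803}{519944425} \approx -1.6537$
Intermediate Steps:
$b{\left(E \right)} = -57$ ($b{\left(E \right)} = 0 E - 57 = 0 - 57 = -57$)
$\frac{b{\left(126 \right)}}{37609} - \frac{22842}{13825} = - \frac{57}{37609} - \frac{22842}{13825} = - \frac{859852803}{519944425}$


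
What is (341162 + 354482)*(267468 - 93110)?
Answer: 121291096552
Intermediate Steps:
(341162 + 354482)*(267468 - 93110) = 695644*174358 = 121291096552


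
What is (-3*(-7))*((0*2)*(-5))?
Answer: 0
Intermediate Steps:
(-3*(-7))*((0*2)*(-5)) = 21*(0*(-5)) = 21*0 = 0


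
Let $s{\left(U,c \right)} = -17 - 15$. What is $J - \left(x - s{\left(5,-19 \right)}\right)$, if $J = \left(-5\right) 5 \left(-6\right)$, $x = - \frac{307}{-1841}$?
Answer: $\frac{216931}{1841} \approx 117.83$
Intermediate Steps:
$s{\left(U,c \right)} = -32$ ($s{\left(U,c \right)} = -17 - 15 = -32$)
$x = \frac{307}{1841}$ ($x = \left(-307\right) \left(- \frac{1}{1841}\right) = \frac{307}{1841} \approx 0.16676$)
$J = 150$ ($J = \left(-25\right) \left(-6\right) = 150$)
$J - \left(x - s{\left(5,-19 \right)}\right) = 150 - \frac{59219}{1841} = \frac{216931}{1841}$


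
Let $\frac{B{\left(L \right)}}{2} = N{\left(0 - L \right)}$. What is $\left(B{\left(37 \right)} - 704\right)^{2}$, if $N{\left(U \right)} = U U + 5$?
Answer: $4177936$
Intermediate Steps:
$N{\left(U \right)} = 5 + U^{2}$ ($N{\left(U \right)} = U^{2} + 5 = 5 + U^{2}$)
$B{\left(L \right)} = 10 + 2 L^{2}$ ($B{\left(L \right)} = 2 \left(5 + \left(0 - L\right)^{2}\right) = 2 \left(5 + \left(- L\right)^{2}\right) = 2 \left(5 + L^{2}\right) = 10 + 2 L^{2}$)
$\left(B{\left(37 \right)} - 704\right)^{2} = \left(\left(10 + 2 \cdot 37^{2}\right) - 704\right)^{2} = \left(\left(10 + 2 \cdot 1369\right) - 704\right)^{2} = \left(\left(10 + 2738\right) - 704\right)^{2} = \left(2748 - 704\right)^{2} = 2044^{2} = 4177936$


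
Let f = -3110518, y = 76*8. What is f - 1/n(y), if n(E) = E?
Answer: -1891194945/608 ≈ -3.1105e+6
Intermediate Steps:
y = 608
f - 1/n(y) = -3110518 - 1/608 = -1891194945/608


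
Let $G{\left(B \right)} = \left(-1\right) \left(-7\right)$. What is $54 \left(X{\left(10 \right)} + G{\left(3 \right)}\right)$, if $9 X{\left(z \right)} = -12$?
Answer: $306$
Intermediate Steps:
$G{\left(B \right)} = 7$
$X{\left(z \right)} = - \frac{4}{3}$ ($X{\left(z \right)} = \frac{1}{9} \left(-12\right) = - \frac{4}{3}$)
$54 \left(X{\left(10 \right)} + G{\left(3 \right)}\right) = 54 \left(- \frac{4}{3} + 7\right) = 54 \cdot \frac{17}{3} = 306$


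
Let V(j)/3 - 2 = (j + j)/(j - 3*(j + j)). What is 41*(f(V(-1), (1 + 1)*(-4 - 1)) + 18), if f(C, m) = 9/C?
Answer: 6519/8 ≈ 814.88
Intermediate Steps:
V(j) = 24/5 (V(j) = 6 + 3*((j + j)/(j - 3*(j + j))) = 6 + 3*((2*j)/(j - 6*j)) = 6 + 3*((2*j)/((-5*j))) = 6 + 3*((2*j)*(-1/(5*j))) = 6 + 3*(-⅖) = 6 - 6/5 = 24/5)
41*(f(V(-1), (1 + 1)*(-4 - 1)) + 18) = 41*(9/(24/5) + 18) = 41*(9*(5/24) + 18) = 41*(15/8 + 18) = 41*(159/8) = 6519/8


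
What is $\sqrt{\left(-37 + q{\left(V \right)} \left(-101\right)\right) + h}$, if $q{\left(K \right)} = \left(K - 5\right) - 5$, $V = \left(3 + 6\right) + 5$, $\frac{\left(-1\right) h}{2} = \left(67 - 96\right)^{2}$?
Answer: $i \sqrt{2123} \approx 46.076 i$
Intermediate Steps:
$h = -1682$ ($h = - 2 \left(67 - 96\right)^{2} = - 2 \left(-29\right)^{2} = \left(-2\right) 841 = -1682$)
$V = 14$ ($V = 9 + 5 = 14$)
$q{\left(K \right)} = -10 + K$ ($q{\left(K \right)} = \left(-5 + K\right) - 5 = -10 + K$)
$\sqrt{\left(-37 + q{\left(V \right)} \left(-101\right)\right) + h} = \sqrt{\left(-37 + \left(-10 + 14\right) \left(-101\right)\right) - 1682} = \sqrt{\left(-37 + 4 \left(-101\right)\right) - 1682} = \sqrt{\left(-37 - 404\right) - 1682} = \sqrt{-441 - 1682} = \sqrt{-2123} = i \sqrt{2123}$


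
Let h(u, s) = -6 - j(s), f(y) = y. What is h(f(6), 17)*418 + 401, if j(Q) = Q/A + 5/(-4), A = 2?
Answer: -10275/2 ≈ -5137.5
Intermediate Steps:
j(Q) = -5/4 + Q/2 (j(Q) = Q/2 + 5/(-4) = Q*(½) + 5*(-¼) = Q/2 - 5/4 = -5/4 + Q/2)
h(u, s) = -19/4 - s/2 (h(u, s) = -6 - (-5/4 + s/2) = -6 + (5/4 - s/2) = -19/4 - s/2)
h(f(6), 17)*418 + 401 = (-19/4 - ½*17)*418 + 401 = (-19/4 - 17/2)*418 + 401 = -53/4*418 + 401 = -11077/2 + 401 = -10275/2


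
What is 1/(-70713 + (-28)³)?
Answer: -1/92665 ≈ -1.0792e-5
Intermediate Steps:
1/(-70713 + (-28)³) = 1/(-70713 - 21952) = 1/(-92665) = -1/92665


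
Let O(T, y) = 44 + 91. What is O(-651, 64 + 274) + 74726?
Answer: 74861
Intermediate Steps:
O(T, y) = 135
O(-651, 64 + 274) + 74726 = 135 + 74726 = 74861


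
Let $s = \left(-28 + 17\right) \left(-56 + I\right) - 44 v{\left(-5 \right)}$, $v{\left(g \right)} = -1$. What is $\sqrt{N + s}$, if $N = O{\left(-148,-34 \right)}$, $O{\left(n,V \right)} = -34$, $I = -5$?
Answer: $\sqrt{681} \approx 26.096$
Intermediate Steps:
$N = -34$
$s = 715$ ($s = \left(-28 + 17\right) \left(-56 - 5\right) - -44 = \left(-11\right) \left(-61\right) + 44 = 671 + 44 = 715$)
$\sqrt{N + s} = \sqrt{-34 + 715} = \sqrt{681}$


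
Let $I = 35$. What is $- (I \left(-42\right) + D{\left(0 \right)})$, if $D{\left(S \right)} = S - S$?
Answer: $1470$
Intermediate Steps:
$D{\left(S \right)} = 0$
$- (I \left(-42\right) + D{\left(0 \right)}) = - (35 \left(-42\right) + 0) = - (-1470 + 0) = \left(-1\right) \left(-1470\right) = 1470$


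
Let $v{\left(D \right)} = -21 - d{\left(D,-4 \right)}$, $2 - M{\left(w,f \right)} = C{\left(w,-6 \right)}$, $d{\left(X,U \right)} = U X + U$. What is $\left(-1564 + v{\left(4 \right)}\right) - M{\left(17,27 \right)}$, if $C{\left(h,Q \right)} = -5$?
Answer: $-1572$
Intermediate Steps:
$d{\left(X,U \right)} = U + U X$
$M{\left(w,f \right)} = 7$ ($M{\left(w,f \right)} = 2 - -5 = 2 + 5 = 7$)
$v{\left(D \right)} = -17 + 4 D$ ($v{\left(D \right)} = -21 - - 4 \left(1 + D\right) = -21 - \left(-4 - 4 D\right) = -21 + \left(4 + 4 D\right) = -17 + 4 D$)
$\left(-1564 + v{\left(4 \right)}\right) - M{\left(17,27 \right)} = \left(-1564 + \left(-17 + 4 \cdot 4\right)\right) - 7 = \left(-1564 + \left(-17 + 16\right)\right) - 7 = \left(-1564 - 1\right) - 7 = -1565 - 7 = -1572$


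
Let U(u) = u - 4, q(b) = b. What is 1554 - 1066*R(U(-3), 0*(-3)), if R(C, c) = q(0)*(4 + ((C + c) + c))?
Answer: 1554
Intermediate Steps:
U(u) = -4 + u
R(C, c) = 0 (R(C, c) = 0*(4 + ((C + c) + c)) = 0*(4 + (C + 2*c)) = 0*(4 + C + 2*c) = 0)
1554 - 1066*R(U(-3), 0*(-3)) = 1554 - 1066*0 = 1554 + 0 = 1554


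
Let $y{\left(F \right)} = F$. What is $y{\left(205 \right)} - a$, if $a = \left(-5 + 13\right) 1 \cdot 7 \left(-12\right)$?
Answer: $877$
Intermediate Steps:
$a = -672$ ($a = 8 \cdot 7 \left(-12\right) = 56 \left(-12\right) = -672$)
$y{\left(205 \right)} - a = 205 - -672 = 205 + 672 = 877$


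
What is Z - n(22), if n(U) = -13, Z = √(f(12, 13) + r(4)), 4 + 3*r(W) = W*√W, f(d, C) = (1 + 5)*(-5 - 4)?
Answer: 13 + I*√474/3 ≈ 13.0 + 7.2572*I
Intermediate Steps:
f(d, C) = -54 (f(d, C) = 6*(-9) = -54)
r(W) = -4/3 + W^(3/2)/3 (r(W) = -4/3 + (W*√W)/3 = -4/3 + W^(3/2)/3)
Z = I*√474/3 (Z = √(-54 + (-4/3 + 4^(3/2)/3)) = √(-54 + (-4/3 + (⅓)*8)) = √(-54 + (-4/3 + 8/3)) = √(-54 + 4/3) = √(-158/3) = I*√474/3 ≈ 7.2572*I)
Z - n(22) = I*√474/3 - 1*(-13) = I*√474/3 + 13 = 13 + I*√474/3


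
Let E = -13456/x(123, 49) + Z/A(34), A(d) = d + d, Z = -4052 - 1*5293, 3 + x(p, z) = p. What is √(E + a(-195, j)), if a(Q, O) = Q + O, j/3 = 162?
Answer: √10778595/510 ≈ 6.4374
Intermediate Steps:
j = 486 (j = 3*162 = 486)
x(p, z) = -3 + p
Z = -9345 (Z = -4052 - 5293 = -9345)
A(d) = 2*d
a(Q, O) = O + Q
E = -254551/1020 (E = -13456/(-3 + 123) - 9345/(2*34) = -13456/120 - 9345/68 = -13456*1/120 - 9345*1/68 = -1682/15 - 9345/68 = -254551/1020 ≈ -249.56)
√(E + a(-195, j)) = √(-254551/1020 + (486 - 195)) = √(-254551/1020 + 291) = √(42269/1020) = √10778595/510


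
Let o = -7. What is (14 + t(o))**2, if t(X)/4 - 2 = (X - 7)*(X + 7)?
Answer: 484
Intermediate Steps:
t(X) = 8 + 4*(-7 + X)*(7 + X) (t(X) = 8 + 4*((X - 7)*(X + 7)) = 8 + 4*((-7 + X)*(7 + X)) = 8 + 4*(-7 + X)*(7 + X))
(14 + t(o))**2 = (14 + (-188 + 4*(-7)**2))**2 = (14 + (-188 + 4*49))**2 = (14 + (-188 + 196))**2 = (14 + 8)**2 = 22**2 = 484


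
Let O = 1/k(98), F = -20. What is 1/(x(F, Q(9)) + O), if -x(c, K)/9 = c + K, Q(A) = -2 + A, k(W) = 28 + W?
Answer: 126/14743 ≈ 0.0085464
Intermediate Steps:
x(c, K) = -9*K - 9*c (x(c, K) = -9*(c + K) = -9*(K + c) = -9*K - 9*c)
O = 1/126 (O = 1/(28 + 98) = 1/126 ≈ 0.0079365)
1/(x(F, Q(9)) + O) = 1/((-9*(-2 + 9) - 9*(-20)) + 1/126) = 1/((-9*7 + 180) + 1/126) = 1/((-63 + 180) + 1/126) = 1/(117 + 1/126) = 1/(14743/126) = 126/14743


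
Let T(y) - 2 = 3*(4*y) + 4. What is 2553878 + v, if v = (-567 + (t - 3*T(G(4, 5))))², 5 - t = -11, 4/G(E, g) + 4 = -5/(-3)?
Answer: 137749623/49 ≈ 2.8112e+6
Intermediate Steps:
G(E, g) = -12/7 (G(E, g) = 4/(-4 - 5/(-3)) = 4/(-4 - 5*(-⅓)) = 4/(-4 + 5/3) = 4/(-7/3) = 4*(-3/7) = -12/7)
T(y) = 6 + 12*y (T(y) = 2 + (3*(4*y) + 4) = 2 + (12*y + 4) = 2 + (4 + 12*y) = 6 + 12*y)
t = 16 (t = 5 - 1*(-11) = 5 + 11 = 16)
v = 12609601/49 (v = (-567 + (16 - 3*(6 + 12*(-12/7))))² = (-567 + (16 - 3*(6 - 144/7)))² = (-567 + (16 - 3*(-102/7)))² = (-567 + (16 + 306/7))² = (-567 + 418/7)² = (-3551/7)² = 12609601/49 ≈ 2.5734e+5)
2553878 + v = 2553878 + 12609601/49 = 137749623/49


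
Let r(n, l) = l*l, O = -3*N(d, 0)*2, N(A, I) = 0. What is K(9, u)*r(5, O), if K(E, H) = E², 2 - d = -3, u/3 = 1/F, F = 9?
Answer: 0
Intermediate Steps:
u = ⅓ (u = 3/9 = 3*(⅑) = ⅓ ≈ 0.33333)
d = 5 (d = 2 - 1*(-3) = 2 + 3 = 5)
O = 0 (O = -3*0*2 = 0*2 = 0)
r(n, l) = l²
K(9, u)*r(5, O) = 9²*0² = 81*0 = 0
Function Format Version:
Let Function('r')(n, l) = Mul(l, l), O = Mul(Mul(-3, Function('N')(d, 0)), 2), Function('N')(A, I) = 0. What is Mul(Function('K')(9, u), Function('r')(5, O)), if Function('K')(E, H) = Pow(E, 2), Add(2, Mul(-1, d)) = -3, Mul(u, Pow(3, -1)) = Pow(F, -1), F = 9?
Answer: 0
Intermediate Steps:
u = Rational(1, 3) (u = Mul(3, Pow(9, -1)) = Mul(3, Rational(1, 9)) = Rational(1, 3) ≈ 0.33333)
d = 5 (d = Add(2, Mul(-1, -3)) = Add(2, 3) = 5)
O = 0 (O = Mul(Mul(-3, 0), 2) = Mul(0, 2) = 0)
Function('r')(n, l) = Pow(l, 2)
Mul(Function('K')(9, u), Function('r')(5, O)) = Mul(Pow(9, 2), Pow(0, 2)) = Mul(81, 0) = 0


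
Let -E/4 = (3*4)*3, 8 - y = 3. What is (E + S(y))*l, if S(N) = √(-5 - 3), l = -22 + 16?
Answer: 864 - 12*I*√2 ≈ 864.0 - 16.971*I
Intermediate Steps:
l = -6
y = 5 (y = 8 - 1*3 = 8 - 3 = 5)
S(N) = 2*I*√2 (S(N) = √(-8) = 2*I*√2)
E = -144 (E = -4*3*4*3 = -48*3 = -4*36 = -144)
(E + S(y))*l = (-144 + 2*I*√2)*(-6) = 864 - 12*I*√2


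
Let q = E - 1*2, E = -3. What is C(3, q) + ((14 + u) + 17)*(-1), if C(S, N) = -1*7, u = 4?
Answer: -42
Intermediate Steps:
q = -5 (q = -3 - 1*2 = -3 - 2 = -5)
C(S, N) = -7
C(3, q) + ((14 + u) + 17)*(-1) = -7 + ((14 + 4) + 17)*(-1) = -7 + (18 + 17)*(-1) = -7 + 35*(-1) = -7 - 35 = -42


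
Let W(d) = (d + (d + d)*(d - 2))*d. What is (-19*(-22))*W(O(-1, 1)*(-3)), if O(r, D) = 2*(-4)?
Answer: 10834560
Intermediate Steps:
O(r, D) = -8
W(d) = d*(d + 2*d*(-2 + d)) (W(d) = (d + (2*d)*(-2 + d))*d = (d + 2*d*(-2 + d))*d = d*(d + 2*d*(-2 + d)))
(-19*(-22))*W(O(-1, 1)*(-3)) = (-19*(-22))*((-8*(-3))**2*(-3 + 2*(-8*(-3)))) = 418*(24**2*(-3 + 2*24)) = 418*(576*(-3 + 48)) = 418*(576*45) = 418*25920 = 10834560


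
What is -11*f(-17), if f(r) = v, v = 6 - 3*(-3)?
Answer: -165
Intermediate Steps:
v = 15 (v = 6 + 9 = 15)
f(r) = 15
-11*f(-17) = -11*15 = -165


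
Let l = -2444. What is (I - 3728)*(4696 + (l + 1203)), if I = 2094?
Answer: -5645470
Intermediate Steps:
(I - 3728)*(4696 + (l + 1203)) = (2094 - 3728)*(4696 + (-2444 + 1203)) = -1634*(4696 - 1241) = -1634*3455 = -5645470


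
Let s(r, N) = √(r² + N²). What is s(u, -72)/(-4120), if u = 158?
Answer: -√7537/2060 ≈ -0.042144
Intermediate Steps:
s(r, N) = √(N² + r²)
s(u, -72)/(-4120) = √((-72)² + 158²)/(-4120) = √(5184 + 24964)*(-1/4120) = √30148*(-1/4120) = (2*√7537)*(-1/4120) = -√7537/2060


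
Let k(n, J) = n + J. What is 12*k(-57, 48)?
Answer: -108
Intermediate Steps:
k(n, J) = J + n
12*k(-57, 48) = 12*(48 - 57) = 12*(-9) = -108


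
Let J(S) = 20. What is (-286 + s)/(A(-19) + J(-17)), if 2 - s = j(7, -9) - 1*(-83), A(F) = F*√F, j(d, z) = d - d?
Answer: -7340/7259 - 6973*I*√19/7259 ≈ -1.0112 - 4.1872*I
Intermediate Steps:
j(d, z) = 0
A(F) = F^(3/2)
s = -81 (s = 2 - (0 - 1*(-83)) = 2 - (0 + 83) = 2 - 1*83 = 2 - 83 = -81)
(-286 + s)/(A(-19) + J(-17)) = (-286 - 81)/((-19)^(3/2) + 20) = -367/(-19*I*√19 + 20) = -367/(20 - 19*I*√19)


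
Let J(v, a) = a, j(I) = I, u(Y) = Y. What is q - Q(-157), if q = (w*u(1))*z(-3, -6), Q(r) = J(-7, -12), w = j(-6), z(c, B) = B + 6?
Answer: 12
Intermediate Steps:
z(c, B) = 6 + B
w = -6
Q(r) = -12
q = 0 (q = (-6*1)*(6 - 6) = -6*0 = 0)
q - Q(-157) = 0 - 1*(-12) = 0 + 12 = 12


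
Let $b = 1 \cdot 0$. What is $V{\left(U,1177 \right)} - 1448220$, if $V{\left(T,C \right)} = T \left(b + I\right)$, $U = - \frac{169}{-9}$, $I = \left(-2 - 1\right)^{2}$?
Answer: $-1448051$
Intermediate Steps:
$I = 9$ ($I = \left(-3\right)^{2} = 9$)
$b = 0$
$U = \frac{169}{9}$ ($U = \left(-169\right) \left(- \frac{1}{9}\right) = \frac{169}{9} \approx 18.778$)
$V{\left(T,C \right)} = 9 T$ ($V{\left(T,C \right)} = T \left(0 + 9\right) = T 9 = 9 T$)
$V{\left(U,1177 \right)} - 1448220 = 9 \cdot \frac{169}{9} - 1448220 = 169 - 1448220 = -1448051$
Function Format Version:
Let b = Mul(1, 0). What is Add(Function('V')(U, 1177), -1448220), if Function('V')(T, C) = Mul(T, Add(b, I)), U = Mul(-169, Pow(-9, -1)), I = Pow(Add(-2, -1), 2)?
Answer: -1448051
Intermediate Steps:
I = 9 (I = Pow(-3, 2) = 9)
b = 0
U = Rational(169, 9) (U = Mul(-169, Rational(-1, 9)) = Rational(169, 9) ≈ 18.778)
Function('V')(T, C) = Mul(9, T) (Function('V')(T, C) = Mul(T, Add(0, 9)) = Mul(T, 9) = Mul(9, T))
Add(Function('V')(U, 1177), -1448220) = Add(Mul(9, Rational(169, 9)), -1448220) = Add(169, -1448220) = -1448051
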